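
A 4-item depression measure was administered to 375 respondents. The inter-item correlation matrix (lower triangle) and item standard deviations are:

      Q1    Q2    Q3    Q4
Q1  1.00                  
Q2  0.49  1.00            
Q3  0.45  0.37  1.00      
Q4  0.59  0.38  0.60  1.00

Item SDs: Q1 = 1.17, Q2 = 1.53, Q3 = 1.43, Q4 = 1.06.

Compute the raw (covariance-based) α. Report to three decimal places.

α = 0.770

Σσ²ᵢ = 1.17² + 1.53² + 1.43² + 1.06² = 6.8783
Covariances σ_ij = r_ij · s_i · s_j:
  σ(Q1,Q2) = 0.49 × 1.17 × 1.53 = 0.8771
  σ(Q1,Q3) = 0.45 × 1.17 × 1.43 = 0.7529
  σ(Q1,Q4) = 0.59 × 1.17 × 1.06 = 0.7317
  σ(Q2,Q3) = 0.37 × 1.53 × 1.43 = 0.8095
  σ(Q2,Q4) = 0.38 × 1.53 × 1.06 = 0.6163
  σ(Q3,Q4) = 0.60 × 1.43 × 1.06 = 0.9095
σ²_T = Σσ²ᵢ + 2·Σσ_ij = 6.8783 + 2 × 4.6970 = 16.2723
α = (4/3)·(1 − 6.8783/16.2723) = 0.770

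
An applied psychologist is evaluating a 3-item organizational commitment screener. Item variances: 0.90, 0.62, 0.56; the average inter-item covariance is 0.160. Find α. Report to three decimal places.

Σσᵢ² = 0.90 + 0.62 + 0.56 = 2.08
Sum of the 3 distinct covariances = 3 × 0.160 = 0.480
total variance = Σσᵢ² + 2·Σcov = 2.08 + 2 × 0.480 = 3.040
α = (3/2)·(1 − 2.08/3.040) = 0.474

α = 0.474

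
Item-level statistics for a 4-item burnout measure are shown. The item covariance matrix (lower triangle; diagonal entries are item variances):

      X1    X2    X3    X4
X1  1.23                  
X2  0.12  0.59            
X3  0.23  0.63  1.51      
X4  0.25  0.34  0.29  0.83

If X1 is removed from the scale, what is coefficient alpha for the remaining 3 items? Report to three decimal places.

α = 0.694

Remaining items: X2, X3, X4 (k = 3).
sum of item variances = 0.59 + 1.51 + 0.83 = 2.93
σ²_total = 2.93 + 2 × 1.26 = 5.45
α (item deleted) = (3/2)·(1 − 2.93/5.45) = 0.694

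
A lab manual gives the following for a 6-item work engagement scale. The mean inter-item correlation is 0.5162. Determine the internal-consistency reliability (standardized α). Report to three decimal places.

α = 0.865

Standardized α = k·r̄ / (1 + (k−1)·r̄) = 6 × 0.5162 / (1 + 5 × 0.5162)
  = 3.0972 / 3.5810 = 0.865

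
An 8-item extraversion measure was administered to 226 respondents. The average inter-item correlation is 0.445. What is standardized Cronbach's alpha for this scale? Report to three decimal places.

standardized Cronbach's alpha = 0.865

Standardized α = k·r̄ / (1 + (k−1)·r̄) = 8 × 0.445 / (1 + 7 × 0.445)
  = 3.5600 / 4.1150 = 0.865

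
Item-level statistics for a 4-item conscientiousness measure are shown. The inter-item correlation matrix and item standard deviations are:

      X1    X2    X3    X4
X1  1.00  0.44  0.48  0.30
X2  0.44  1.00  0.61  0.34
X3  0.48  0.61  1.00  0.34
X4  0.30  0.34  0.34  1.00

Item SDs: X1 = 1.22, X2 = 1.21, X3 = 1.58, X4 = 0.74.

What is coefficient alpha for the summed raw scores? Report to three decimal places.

α = 0.738

Σσ²ᵢ = 1.22² + 1.21² + 1.58² + 0.74² = 5.9965
Covariances σ_ij = r_ij · s_i · s_j:
  σ(X1,X2) = 0.44 × 1.22 × 1.21 = 0.6495
  σ(X1,X3) = 0.48 × 1.22 × 1.58 = 0.9252
  σ(X1,X4) = 0.30 × 1.22 × 0.74 = 0.2708
  σ(X2,X3) = 0.61 × 1.21 × 1.58 = 1.1662
  σ(X2,X4) = 0.34 × 1.21 × 0.74 = 0.3044
  σ(X3,X4) = 0.34 × 1.58 × 0.74 = 0.3975
σ²_T = Σσ²ᵢ + 2·Σσ_ij = 5.9965 + 2 × 3.7136 = 13.4237
α = (4/3)·(1 − 5.9965/13.4237) = 0.738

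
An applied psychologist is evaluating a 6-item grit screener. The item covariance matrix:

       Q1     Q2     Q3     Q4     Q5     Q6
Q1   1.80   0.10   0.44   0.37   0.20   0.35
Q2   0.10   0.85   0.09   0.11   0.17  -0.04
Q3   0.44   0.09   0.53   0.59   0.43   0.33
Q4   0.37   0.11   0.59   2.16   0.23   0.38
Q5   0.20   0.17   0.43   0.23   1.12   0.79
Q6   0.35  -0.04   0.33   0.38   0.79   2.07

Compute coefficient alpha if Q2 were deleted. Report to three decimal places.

coefficient alpha = 0.646

Remaining items: Q1, Q3, Q4, Q5, Q6 (k = 5).
ΣVar(i) = 1.80 + 0.53 + 2.16 + 1.12 + 2.07 = 7.68
σ²_T = 7.68 + 2 × 4.11 = 15.90
α (item deleted) = (5/4)·(1 − 7.68/15.90) = 0.646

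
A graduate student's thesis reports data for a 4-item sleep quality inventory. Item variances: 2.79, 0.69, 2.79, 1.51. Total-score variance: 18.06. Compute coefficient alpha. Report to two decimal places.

sum of item variances = 2.79 + 0.69 + 2.79 + 1.51 = 7.78
α = (k/(k−1))·(1 − sum of item variances/total variance) = (4/3)·(1 − 7.78/18.06) = 0.76

α = 0.76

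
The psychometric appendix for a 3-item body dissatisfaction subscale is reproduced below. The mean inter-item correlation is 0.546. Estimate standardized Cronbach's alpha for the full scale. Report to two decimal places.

α = 0.78

Standardized α = k·r̄ / (1 + (k−1)·r̄) = 3 × 0.546 / (1 + 2 × 0.546)
  = 1.6380 / 2.0920 = 0.78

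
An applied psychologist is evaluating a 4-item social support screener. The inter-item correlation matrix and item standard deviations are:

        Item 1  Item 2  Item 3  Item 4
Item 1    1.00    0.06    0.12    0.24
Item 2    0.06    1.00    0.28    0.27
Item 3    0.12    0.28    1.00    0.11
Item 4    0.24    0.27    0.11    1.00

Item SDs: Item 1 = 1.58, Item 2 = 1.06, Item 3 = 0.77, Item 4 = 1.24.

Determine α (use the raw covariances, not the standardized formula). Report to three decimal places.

α = 0.438

Σσ²ᵢ = 1.58² + 1.06² + 0.77² + 1.24² = 5.7505
Covariances σ_ij = r_ij · s_i · s_j:
  σ(Item 1,Item 2) = 0.06 × 1.58 × 1.06 = 0.1005
  σ(Item 1,Item 3) = 0.12 × 1.58 × 0.77 = 0.1460
  σ(Item 1,Item 4) = 0.24 × 1.58 × 1.24 = 0.4702
  σ(Item 2,Item 3) = 0.28 × 1.06 × 0.77 = 0.2285
  σ(Item 2,Item 4) = 0.27 × 1.06 × 1.24 = 0.3549
  σ(Item 3,Item 4) = 0.11 × 0.77 × 1.24 = 0.1050
σ²_T = Σσ²ᵢ + 2·Σσ_ij = 5.7505 + 2 × 1.4051 = 8.5607
α = (4/3)·(1 − 5.7505/8.5607) = 0.438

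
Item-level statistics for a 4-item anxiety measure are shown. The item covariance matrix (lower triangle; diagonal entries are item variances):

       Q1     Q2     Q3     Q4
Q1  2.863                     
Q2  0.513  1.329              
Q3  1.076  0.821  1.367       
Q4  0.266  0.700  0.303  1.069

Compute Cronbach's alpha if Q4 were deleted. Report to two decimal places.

α = 0.70

Remaining items: Q1, Q2, Q3 (k = 3).
Σσ²ᵢ = 2.863 + 1.329 + 1.367 = 5.559
total variance = 5.559 + 2 × 2.410 = 10.379
α (item deleted) = (3/2)·(1 − 5.559/10.379) = 0.70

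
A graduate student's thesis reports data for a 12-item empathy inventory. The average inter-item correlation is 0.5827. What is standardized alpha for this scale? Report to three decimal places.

Standardized α = k·r̄ / (1 + (k−1)·r̄) = 12 × 0.5827 / (1 + 11 × 0.5827)
  = 6.9924 / 7.4097 = 0.944

standardized alpha = 0.944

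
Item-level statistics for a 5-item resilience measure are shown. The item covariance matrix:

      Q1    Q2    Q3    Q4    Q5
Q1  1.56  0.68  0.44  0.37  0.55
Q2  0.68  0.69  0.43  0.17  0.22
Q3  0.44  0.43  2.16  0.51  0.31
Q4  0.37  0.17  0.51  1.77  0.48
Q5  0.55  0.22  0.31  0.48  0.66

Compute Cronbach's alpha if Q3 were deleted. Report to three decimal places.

Remaining items: Q1, Q2, Q4, Q5 (k = 4).
sum of item variances = 1.56 + 0.69 + 1.77 + 0.66 = 4.68
total variance = 4.68 + 2 × 2.47 = 9.62
α (item deleted) = (4/3)·(1 − 4.68/9.62) = 0.685

Cronbach's alpha = 0.685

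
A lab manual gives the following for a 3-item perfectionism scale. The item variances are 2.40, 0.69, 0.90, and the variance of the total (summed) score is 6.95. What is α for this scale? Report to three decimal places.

Σσ²ᵢ = 2.40 + 0.69 + 0.90 = 3.99
α = (k/(k−1))·(1 − Σσ²ᵢ/σ²_T) = (3/2)·(1 − 3.99/6.95) = 0.639

α = 0.639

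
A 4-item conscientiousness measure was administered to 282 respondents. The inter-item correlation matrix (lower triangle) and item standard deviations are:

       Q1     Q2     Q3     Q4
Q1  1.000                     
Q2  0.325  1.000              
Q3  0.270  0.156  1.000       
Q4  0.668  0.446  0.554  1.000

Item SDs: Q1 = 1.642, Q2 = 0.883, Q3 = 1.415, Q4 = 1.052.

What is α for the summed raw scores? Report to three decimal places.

Σσ²ᵢ = 1.642² + 0.883² + 1.415² + 1.052² = 6.5848
Covariances σ_ij = r_ij · s_i · s_j:
  σ(Q1,Q2) = 0.325 × 1.642 × 0.883 = 0.4712
  σ(Q1,Q3) = 0.270 × 1.642 × 1.415 = 0.6273
  σ(Q1,Q4) = 0.668 × 1.642 × 1.052 = 1.1539
  σ(Q2,Q3) = 0.156 × 0.883 × 1.415 = 0.1949
  σ(Q2,Q4) = 0.446 × 0.883 × 1.052 = 0.4143
  σ(Q3,Q4) = 0.554 × 1.415 × 1.052 = 0.8247
σ²_T = Σσ²ᵢ + 2·Σσ_ij = 6.5848 + 2 × 3.6863 = 13.9574
α = (4/3)·(1 − 6.5848/13.9574) = 0.704

α = 0.704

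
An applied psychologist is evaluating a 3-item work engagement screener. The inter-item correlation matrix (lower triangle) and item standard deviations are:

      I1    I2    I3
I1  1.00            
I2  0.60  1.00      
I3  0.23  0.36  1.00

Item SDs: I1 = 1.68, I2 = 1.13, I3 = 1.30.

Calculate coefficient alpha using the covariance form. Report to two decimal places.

Σσ²ᵢ = 1.68² + 1.13² + 1.30² = 5.7893
Covariances σ_ij = r_ij · s_i · s_j:
  σ(I1,I2) = 0.60 × 1.68 × 1.13 = 1.1390
  σ(I1,I3) = 0.23 × 1.68 × 1.30 = 0.5023
  σ(I2,I3) = 0.36 × 1.13 × 1.30 = 0.5288
σ²_T = Σσ²ᵢ + 2·Σσ_ij = 5.7893 + 2 × 2.1701 = 10.1295
α = (3/2)·(1 − 5.7893/10.1295) = 0.64

coefficient alpha = 0.64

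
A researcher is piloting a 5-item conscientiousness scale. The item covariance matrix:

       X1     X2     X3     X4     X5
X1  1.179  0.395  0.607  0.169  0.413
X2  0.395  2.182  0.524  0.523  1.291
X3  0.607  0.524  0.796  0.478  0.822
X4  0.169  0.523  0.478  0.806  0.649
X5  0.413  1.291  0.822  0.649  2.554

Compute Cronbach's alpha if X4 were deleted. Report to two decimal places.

α = 0.73

Remaining items: X1, X2, X3, X5 (k = 4).
Σσᵢ² = 1.179 + 2.182 + 0.796 + 2.554 = 6.711
total variance = 6.711 + 2 × 4.052 = 14.815
α (item deleted) = (4/3)·(1 − 6.711/14.815) = 0.73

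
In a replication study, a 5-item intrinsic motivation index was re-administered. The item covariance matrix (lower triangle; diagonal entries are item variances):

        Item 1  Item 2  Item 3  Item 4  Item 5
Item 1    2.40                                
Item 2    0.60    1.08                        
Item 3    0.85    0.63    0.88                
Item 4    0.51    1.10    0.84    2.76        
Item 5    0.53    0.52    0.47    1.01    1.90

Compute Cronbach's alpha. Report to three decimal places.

Σσ²ᵢ = 2.40 + 1.08 + 0.88 + 2.76 + 1.90 = 9.02
Sum of the distinct covariances = 7.06
σ²_total = 9.02 + 2 × 7.06 = 23.14
α = (k/(k−1))·(1 − Σσ²ᵢ/σ²_total) = (5/4)·(1 − 9.02/23.14) = 0.763

α = 0.763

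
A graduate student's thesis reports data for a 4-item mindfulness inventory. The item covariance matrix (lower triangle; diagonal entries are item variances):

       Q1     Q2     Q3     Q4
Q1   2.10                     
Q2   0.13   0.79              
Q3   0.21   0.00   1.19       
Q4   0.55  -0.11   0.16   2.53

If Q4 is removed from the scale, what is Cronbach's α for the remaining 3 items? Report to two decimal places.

α = 0.21

Remaining items: Q1, Q2, Q3 (k = 3).
ΣVar(i) = 2.10 + 0.79 + 1.19 = 4.08
σ²_T = 4.08 + 2 × 0.34 = 4.76
α (item deleted) = (3/2)·(1 − 4.08/4.76) = 0.21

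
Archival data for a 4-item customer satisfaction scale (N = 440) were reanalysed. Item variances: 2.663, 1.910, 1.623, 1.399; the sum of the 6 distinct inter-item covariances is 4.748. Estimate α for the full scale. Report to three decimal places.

Σσᵢ² = 2.663 + 1.910 + 1.623 + 1.399 = 7.595
Sum of distinct covariances = 4.748
σ²_T = Σσᵢ² + 2·Σcov = 7.595 + 2 × 4.748 = 17.091
α = (4/3)·(1 − 7.595/17.091) = 0.741

α = 0.741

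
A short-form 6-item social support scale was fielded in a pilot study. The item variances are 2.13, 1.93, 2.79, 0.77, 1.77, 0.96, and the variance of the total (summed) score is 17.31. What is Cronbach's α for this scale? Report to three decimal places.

Σσ²ᵢ = 2.13 + 1.93 + 2.79 + 0.77 + 1.77 + 0.96 = 10.35
α = (k/(k−1))·(1 − Σσ²ᵢ/σ²_T) = (6/5)·(1 − 10.35/17.31) = 0.482

α = 0.482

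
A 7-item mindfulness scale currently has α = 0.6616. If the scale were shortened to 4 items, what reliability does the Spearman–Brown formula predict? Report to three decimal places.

predicted reliability = 0.528

Length factor m = 4/7 = 0.5714
α' = m·α / (1 − (1−m)·α)
   = 4/7 × 0.6616 / (1 − (1 − 4/7) × 0.6616)
   = 0.3781 / 0.7165 = 0.528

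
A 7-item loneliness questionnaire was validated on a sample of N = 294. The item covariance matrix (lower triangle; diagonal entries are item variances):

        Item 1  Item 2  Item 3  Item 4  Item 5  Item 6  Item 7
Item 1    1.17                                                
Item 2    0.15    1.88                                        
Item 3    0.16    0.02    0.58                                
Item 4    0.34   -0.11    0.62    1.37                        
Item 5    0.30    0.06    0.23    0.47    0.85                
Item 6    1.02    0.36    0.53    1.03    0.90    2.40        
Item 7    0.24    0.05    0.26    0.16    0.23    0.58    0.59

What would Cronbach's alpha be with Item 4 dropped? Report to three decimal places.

Remaining items: Item 1, Item 2, Item 3, Item 5, Item 6, Item 7 (k = 6).
Σσᵢ² = 1.17 + 1.88 + 0.58 + 0.85 + 2.40 + 0.59 = 7.47
Var(T) = 7.47 + 2 × 5.09 = 17.65
α (item deleted) = (6/5)·(1 − 7.47/17.65) = 0.692

Cronbach's alpha = 0.692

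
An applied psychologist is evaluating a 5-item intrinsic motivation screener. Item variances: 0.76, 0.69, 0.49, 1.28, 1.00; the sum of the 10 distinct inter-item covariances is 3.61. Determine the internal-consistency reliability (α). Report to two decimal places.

ΣVar(i) = 0.76 + 0.69 + 0.49 + 1.28 + 1.00 = 4.22
Sum of distinct covariances = 3.61
total variance = ΣVar(i) + 2·Σcov = 4.22 + 2 × 3.61 = 11.44
α = (5/4)·(1 − 4.22/11.44) = 0.79

α = 0.79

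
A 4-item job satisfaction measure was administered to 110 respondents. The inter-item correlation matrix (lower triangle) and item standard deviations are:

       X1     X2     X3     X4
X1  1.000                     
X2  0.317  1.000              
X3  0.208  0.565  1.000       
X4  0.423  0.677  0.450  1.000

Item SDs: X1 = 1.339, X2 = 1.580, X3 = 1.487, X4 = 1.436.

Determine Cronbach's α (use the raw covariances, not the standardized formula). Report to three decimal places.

α = 0.763

Σσ²ᵢ = 1.339² + 1.580² + 1.487² + 1.436² = 8.5626
Covariances σ_ij = r_ij · s_i · s_j:
  σ(X1,X2) = 0.317 × 1.339 × 1.580 = 0.6707
  σ(X1,X3) = 0.208 × 1.339 × 1.487 = 0.4141
  σ(X1,X4) = 0.423 × 1.339 × 1.436 = 0.8133
  σ(X2,X3) = 0.565 × 1.580 × 1.487 = 1.3274
  σ(X2,X4) = 0.677 × 1.580 × 1.436 = 1.5360
  σ(X3,X4) = 0.450 × 1.487 × 1.436 = 0.9609
σ²_T = Σσ²ᵢ + 2·Σσ_ij = 8.5626 + 2 × 5.7224 = 20.0074
α = (4/3)·(1 − 8.5626/20.0074) = 0.763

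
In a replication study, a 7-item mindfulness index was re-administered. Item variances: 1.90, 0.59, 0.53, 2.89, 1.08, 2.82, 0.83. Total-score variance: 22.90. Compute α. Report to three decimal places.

Σσ²ᵢ = 1.90 + 0.59 + 0.53 + 2.89 + 1.08 + 2.82 + 0.83 = 10.64
α = (k/(k−1))·(1 − Σσ²ᵢ/σ²_T) = (7/6)·(1 − 10.64/22.90) = 0.625

α = 0.625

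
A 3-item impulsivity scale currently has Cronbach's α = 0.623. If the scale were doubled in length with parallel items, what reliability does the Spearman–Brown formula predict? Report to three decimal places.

predicted reliability = 0.768

Length factor m = 2
α' = m·α / (1 + (m−1)·α)
   = 2 × 0.623 / (1 + (2 − 1) × 0.623)
   = 1.2460 / 1.6230 = 0.768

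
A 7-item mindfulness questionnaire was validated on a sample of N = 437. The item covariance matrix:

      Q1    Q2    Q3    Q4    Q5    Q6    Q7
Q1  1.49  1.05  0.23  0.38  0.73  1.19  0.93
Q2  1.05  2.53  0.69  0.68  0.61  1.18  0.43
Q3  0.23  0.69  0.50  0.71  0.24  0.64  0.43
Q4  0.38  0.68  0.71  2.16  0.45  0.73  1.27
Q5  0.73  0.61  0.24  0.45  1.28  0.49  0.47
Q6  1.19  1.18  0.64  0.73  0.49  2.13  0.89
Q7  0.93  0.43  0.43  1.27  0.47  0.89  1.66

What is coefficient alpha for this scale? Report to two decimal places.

coefficient alpha = 0.83

sum of item variances = 1.49 + 2.53 + 0.50 + 2.16 + 1.28 + 2.13 + 1.66 = 11.75
Sum of off-diagonal covariances = 14.42
Var(T) = 11.75 + 2 × 14.42 = 40.59
α = (k/(k−1))·(1 − sum of item variances/Var(T)) = (7/6)·(1 − 11.75/40.59) = 0.83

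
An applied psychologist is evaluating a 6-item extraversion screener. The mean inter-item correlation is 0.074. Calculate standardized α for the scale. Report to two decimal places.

Standardized α = k·r̄ / (1 + (k−1)·r̄) = 6 × 0.074 / (1 + 5 × 0.074)
  = 0.4440 / 1.3700 = 0.32

standardized α = 0.32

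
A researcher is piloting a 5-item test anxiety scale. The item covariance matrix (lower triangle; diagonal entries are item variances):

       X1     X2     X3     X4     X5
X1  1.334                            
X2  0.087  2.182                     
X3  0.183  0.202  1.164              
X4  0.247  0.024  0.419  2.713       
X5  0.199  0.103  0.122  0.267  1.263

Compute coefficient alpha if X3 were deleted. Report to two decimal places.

Remaining items: X1, X2, X4, X5 (k = 4).
ΣVar(i) = 1.334 + 2.182 + 2.713 + 1.263 = 7.492
total variance = 7.492 + 2 × 0.927 = 9.346
α (item deleted) = (4/3)·(1 − 7.492/9.346) = 0.26

coefficient alpha = 0.26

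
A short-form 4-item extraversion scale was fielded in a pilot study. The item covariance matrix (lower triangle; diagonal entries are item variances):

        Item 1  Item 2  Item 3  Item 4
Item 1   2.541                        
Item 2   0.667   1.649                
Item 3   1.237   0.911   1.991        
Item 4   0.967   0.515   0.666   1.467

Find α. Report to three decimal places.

ΣVar(i) = 2.541 + 1.649 + 1.991 + 1.467 = 7.648
Sum of off-diagonal covariances = 4.963
σ²_T = 7.648 + 2 × 4.963 = 17.574
α = (k/(k−1))·(1 − ΣVar(i)/σ²_T) = (4/3)·(1 − 7.648/17.574) = 0.753

α = 0.753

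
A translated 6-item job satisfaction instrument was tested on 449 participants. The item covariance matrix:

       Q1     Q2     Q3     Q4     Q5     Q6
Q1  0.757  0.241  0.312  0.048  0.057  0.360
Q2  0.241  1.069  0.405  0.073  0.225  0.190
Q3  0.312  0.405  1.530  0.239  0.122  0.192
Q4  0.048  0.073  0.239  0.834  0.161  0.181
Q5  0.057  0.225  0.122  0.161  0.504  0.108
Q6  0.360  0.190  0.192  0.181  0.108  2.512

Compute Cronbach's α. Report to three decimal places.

α = 0.537

ΣVar(i) = 0.757 + 1.069 + 1.530 + 0.834 + 0.504 + 2.512 = 7.206
Sum of the distinct covariances = 2.914
total variance = 7.206 + 2 × 2.914 = 13.034
α = (k/(k−1))·(1 − ΣVar(i)/total variance) = (6/5)·(1 − 7.206/13.034) = 0.537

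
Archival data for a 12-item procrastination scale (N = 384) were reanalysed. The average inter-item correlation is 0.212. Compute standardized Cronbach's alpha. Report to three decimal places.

standardized Cronbach's alpha = 0.764

Standardized α = k·r̄ / (1 + (k−1)·r̄) = 12 × 0.212 / (1 + 11 × 0.212)
  = 2.5440 / 3.3320 = 0.764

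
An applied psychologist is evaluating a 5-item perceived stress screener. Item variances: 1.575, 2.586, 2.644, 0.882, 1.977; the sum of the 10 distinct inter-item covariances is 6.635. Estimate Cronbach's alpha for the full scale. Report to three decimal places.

Cronbach's alpha = 0.723

sum of item variances = 1.575 + 2.586 + 2.644 + 0.882 + 1.977 = 9.664
Sum of distinct covariances = 6.635
total variance = sum of item variances + 2·Σcov = 9.664 + 2 × 6.635 = 22.934
α = (5/4)·(1 − 9.664/22.934) = 0.723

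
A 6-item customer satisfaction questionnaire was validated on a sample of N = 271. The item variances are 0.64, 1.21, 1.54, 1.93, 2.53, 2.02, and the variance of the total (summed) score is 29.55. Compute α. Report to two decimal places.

α = 0.80

ΣVar(i) = 0.64 + 1.21 + 1.54 + 1.93 + 2.53 + 2.02 = 9.87
α = (k/(k−1))·(1 − ΣVar(i)/total variance) = (6/5)·(1 − 9.87/29.55) = 0.80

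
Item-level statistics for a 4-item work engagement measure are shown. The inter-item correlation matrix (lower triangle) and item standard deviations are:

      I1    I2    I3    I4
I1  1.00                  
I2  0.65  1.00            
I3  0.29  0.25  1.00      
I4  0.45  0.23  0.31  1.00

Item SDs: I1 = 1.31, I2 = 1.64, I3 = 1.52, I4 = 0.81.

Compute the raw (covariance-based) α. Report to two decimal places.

Σσ²ᵢ = 1.31² + 1.64² + 1.52² + 0.81² = 7.3722
Covariances σ_ij = r_ij · s_i · s_j:
  σ(I1,I2) = 0.65 × 1.31 × 1.64 = 1.3965
  σ(I1,I3) = 0.29 × 1.31 × 1.52 = 0.5774
  σ(I1,I4) = 0.45 × 1.31 × 0.81 = 0.4775
  σ(I2,I3) = 0.25 × 1.64 × 1.52 = 0.6232
  σ(I2,I4) = 0.23 × 1.64 × 0.81 = 0.3055
  σ(I3,I4) = 0.31 × 1.52 × 0.81 = 0.3817
σ²_T = Σσ²ᵢ + 2·Σσ_ij = 7.3722 + 2 × 3.7618 = 14.8958
α = (4/3)·(1 − 7.3722/14.8958) = 0.67

α = 0.67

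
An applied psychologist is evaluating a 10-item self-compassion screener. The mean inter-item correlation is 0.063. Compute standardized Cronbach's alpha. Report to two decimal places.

Standardized α = k·r̄ / (1 + (k−1)·r̄) = 10 × 0.063 / (1 + 9 × 0.063)
  = 0.6300 / 1.5670 = 0.40

α = 0.40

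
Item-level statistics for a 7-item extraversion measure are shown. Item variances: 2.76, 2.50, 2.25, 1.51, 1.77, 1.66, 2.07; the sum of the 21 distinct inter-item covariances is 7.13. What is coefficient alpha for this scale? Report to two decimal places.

coefficient alpha = 0.58

ΣVar(i) = 2.76 + 2.50 + 2.25 + 1.51 + 1.77 + 1.66 + 2.07 = 14.52
Sum of distinct covariances = 7.13
σ²_total = ΣVar(i) + 2·Σcov = 14.52 + 2 × 7.13 = 28.78
α = (7/6)·(1 − 14.52/28.78) = 0.58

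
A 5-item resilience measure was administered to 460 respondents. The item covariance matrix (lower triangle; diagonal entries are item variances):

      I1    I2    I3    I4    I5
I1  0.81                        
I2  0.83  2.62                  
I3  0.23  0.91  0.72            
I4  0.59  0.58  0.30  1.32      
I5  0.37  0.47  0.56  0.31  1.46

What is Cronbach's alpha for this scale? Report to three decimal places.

α = 0.747

sum of item variances = 0.81 + 2.62 + 0.72 + 1.32 + 1.46 = 6.93
Sum of off-diagonal covariances = 5.15
total variance = 6.93 + 2 × 5.15 = 17.23
α = (k/(k−1))·(1 − sum of item variances/total variance) = (5/4)·(1 − 6.93/17.23) = 0.747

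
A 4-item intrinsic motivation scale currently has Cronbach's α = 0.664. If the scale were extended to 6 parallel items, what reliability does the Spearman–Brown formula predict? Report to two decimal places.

Length factor m = 6/4 = 1.5000
α' = m·α / (1 + (m−1)·α)
   = 6/4 × 0.664 / (1 + (6/4 − 1) × 0.664)
   = 0.9960 / 1.3320 = 0.75

predicted reliability = 0.75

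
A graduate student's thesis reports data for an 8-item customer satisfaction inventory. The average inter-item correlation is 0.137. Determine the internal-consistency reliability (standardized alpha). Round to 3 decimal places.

Standardized α = k·r̄ / (1 + (k−1)·r̄) = 8 × 0.137 / (1 + 7 × 0.137)
  = 1.0960 / 1.9590 = 0.559

α = 0.559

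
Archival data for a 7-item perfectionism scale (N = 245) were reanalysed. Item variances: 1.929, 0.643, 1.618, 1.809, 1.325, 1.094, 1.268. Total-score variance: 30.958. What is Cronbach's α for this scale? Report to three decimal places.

Cronbach's α = 0.802

ΣVar(i) = 1.929 + 0.643 + 1.618 + 1.809 + 1.325 + 1.094 + 1.268 = 9.686
α = (k/(k−1))·(1 − ΣVar(i)/Var(T)) = (7/6)·(1 − 9.686/30.958) = 0.802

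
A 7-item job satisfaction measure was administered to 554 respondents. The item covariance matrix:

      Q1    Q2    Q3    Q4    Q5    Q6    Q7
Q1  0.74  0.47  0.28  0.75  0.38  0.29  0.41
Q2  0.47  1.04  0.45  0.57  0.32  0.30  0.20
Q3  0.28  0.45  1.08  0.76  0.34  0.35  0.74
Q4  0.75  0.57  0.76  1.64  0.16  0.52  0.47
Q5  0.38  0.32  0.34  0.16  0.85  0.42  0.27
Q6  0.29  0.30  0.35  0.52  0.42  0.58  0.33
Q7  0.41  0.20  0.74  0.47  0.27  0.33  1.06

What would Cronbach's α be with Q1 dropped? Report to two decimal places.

α = 0.80

Remaining items: Q2, Q3, Q4, Q5, Q6, Q7 (k = 6).
sum of item variances = 1.04 + 1.08 + 1.64 + 0.85 + 0.58 + 1.06 = 6.25
total variance = 6.25 + 2 × 6.20 = 18.65
α (item deleted) = (6/5)·(1 − 6.25/18.65) = 0.80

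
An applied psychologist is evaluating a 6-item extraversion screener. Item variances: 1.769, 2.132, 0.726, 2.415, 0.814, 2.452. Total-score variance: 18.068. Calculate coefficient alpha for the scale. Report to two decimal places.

coefficient alpha = 0.52

Σσ²ᵢ = 1.769 + 2.132 + 0.726 + 2.415 + 0.814 + 2.452 = 10.308
α = (k/(k−1))·(1 − Σσ²ᵢ/σ²_total) = (6/5)·(1 − 10.308/18.068) = 0.52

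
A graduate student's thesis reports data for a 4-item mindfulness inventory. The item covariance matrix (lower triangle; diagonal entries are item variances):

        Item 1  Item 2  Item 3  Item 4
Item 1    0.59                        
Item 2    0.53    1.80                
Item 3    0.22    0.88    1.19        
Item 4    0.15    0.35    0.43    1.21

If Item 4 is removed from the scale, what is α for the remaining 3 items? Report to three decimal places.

α = 0.715

Remaining items: Item 1, Item 2, Item 3 (k = 3).
Σσ²ᵢ = 0.59 + 1.80 + 1.19 = 3.58
σ²_total = 3.58 + 2 × 1.63 = 6.84
α (item deleted) = (3/2)·(1 − 3.58/6.84) = 0.715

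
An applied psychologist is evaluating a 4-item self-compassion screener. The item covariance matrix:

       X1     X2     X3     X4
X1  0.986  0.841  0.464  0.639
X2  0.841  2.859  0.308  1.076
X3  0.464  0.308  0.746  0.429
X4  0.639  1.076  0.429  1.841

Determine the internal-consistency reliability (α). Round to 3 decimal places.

sum of item variances = 0.986 + 2.859 + 0.746 + 1.841 = 6.432
Σ_{i<j} σ_ij = 3.757
Var(T) = 6.432 + 2 × 3.757 = 13.946
α = (k/(k−1))·(1 − sum of item variances/Var(T)) = (4/3)·(1 − 6.432/13.946) = 0.718

α = 0.718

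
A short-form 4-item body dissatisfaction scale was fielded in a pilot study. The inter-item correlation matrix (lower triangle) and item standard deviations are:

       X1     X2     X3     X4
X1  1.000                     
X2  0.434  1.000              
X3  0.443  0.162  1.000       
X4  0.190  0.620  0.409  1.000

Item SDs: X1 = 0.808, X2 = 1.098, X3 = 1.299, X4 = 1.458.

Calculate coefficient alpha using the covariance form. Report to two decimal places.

Σσ²ᵢ = 0.808² + 1.098² + 1.299² + 1.458² = 5.6716
Covariances σ_ij = r_ij · s_i · s_j:
  σ(X1,X2) = 0.434 × 0.808 × 1.098 = 0.3850
  σ(X1,X3) = 0.443 × 0.808 × 1.299 = 0.4650
  σ(X1,X4) = 0.190 × 0.808 × 1.458 = 0.2238
  σ(X2,X3) = 0.162 × 1.098 × 1.299 = 0.2311
  σ(X2,X4) = 0.620 × 1.098 × 1.458 = 0.9925
  σ(X3,X4) = 0.409 × 1.299 × 1.458 = 0.7746
σ²_T = Σσ²ᵢ + 2·Σσ_ij = 5.6716 + 2 × 3.0720 = 11.8156
α = (4/3)·(1 − 5.6716/11.8156) = 0.69

coefficient alpha = 0.69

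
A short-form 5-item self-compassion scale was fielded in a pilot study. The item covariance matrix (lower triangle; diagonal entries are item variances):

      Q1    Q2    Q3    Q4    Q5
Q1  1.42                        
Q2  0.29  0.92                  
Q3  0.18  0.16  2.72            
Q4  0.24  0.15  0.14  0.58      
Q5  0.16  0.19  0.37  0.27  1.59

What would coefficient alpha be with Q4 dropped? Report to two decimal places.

Remaining items: Q1, Q2, Q3, Q5 (k = 4).
sum of item variances = 1.42 + 0.92 + 2.72 + 1.59 = 6.65
σ²_T = 6.65 + 2 × 1.35 = 9.35
α (item deleted) = (4/3)·(1 − 6.65/9.35) = 0.39

coefficient alpha = 0.39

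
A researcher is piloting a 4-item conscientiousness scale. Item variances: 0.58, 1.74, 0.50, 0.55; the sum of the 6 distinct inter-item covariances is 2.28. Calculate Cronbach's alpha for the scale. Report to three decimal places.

ΣVar(i) = 0.58 + 1.74 + 0.50 + 0.55 = 3.37
Sum of distinct covariances = 2.28
σ²_T = ΣVar(i) + 2·Σcov = 3.37 + 2 × 2.28 = 7.93
α = (4/3)·(1 − 3.37/7.93) = 0.767

Cronbach's alpha = 0.767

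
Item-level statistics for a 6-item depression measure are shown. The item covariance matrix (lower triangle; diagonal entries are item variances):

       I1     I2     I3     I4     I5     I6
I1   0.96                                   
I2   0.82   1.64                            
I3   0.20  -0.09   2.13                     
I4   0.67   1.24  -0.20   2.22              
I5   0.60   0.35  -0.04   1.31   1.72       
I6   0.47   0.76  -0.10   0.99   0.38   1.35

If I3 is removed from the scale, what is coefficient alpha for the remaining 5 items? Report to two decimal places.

α = 0.82

Remaining items: I1, I2, I4, I5, I6 (k = 5).
ΣVar(i) = 0.96 + 1.64 + 2.22 + 1.72 + 1.35 = 7.89
total variance = 7.89 + 2 × 7.59 = 23.07
α (item deleted) = (5/4)·(1 − 7.89/23.07) = 0.82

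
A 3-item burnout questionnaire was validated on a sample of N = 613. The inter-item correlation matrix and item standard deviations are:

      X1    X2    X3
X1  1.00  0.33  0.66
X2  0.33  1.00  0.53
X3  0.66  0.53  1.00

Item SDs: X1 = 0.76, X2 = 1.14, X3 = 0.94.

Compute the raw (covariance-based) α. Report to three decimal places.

Σσ²ᵢ = 0.76² + 1.14² + 0.94² = 2.7608
Covariances σ_ij = r_ij · s_i · s_j:
  σ(X1,X2) = 0.33 × 0.76 × 1.14 = 0.2859
  σ(X1,X3) = 0.66 × 0.76 × 0.94 = 0.4715
  σ(X2,X3) = 0.53 × 1.14 × 0.94 = 0.5679
σ²_T = Σσ²ᵢ + 2·Σσ_ij = 2.7608 + 2 × 1.3253 = 5.4114
α = (3/2)·(1 − 2.7608/5.4114) = 0.735

α = 0.735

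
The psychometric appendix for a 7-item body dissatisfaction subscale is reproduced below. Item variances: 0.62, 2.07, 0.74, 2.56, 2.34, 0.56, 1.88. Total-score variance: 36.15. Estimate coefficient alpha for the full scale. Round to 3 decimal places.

α = 0.819

ΣVar(i) = 0.62 + 2.07 + 0.74 + 2.56 + 2.34 + 0.56 + 1.88 = 10.77
α = (k/(k−1))·(1 − ΣVar(i)/σ²_total) = (7/6)·(1 − 10.77/36.15) = 0.819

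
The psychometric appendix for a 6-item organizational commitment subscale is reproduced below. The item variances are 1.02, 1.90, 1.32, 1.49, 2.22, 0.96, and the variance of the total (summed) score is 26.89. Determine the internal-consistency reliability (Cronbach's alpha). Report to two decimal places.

ΣVar(i) = 1.02 + 1.90 + 1.32 + 1.49 + 2.22 + 0.96 = 8.91
α = (k/(k−1))·(1 − ΣVar(i)/σ²_T) = (6/5)·(1 − 8.91/26.89) = 0.80

α = 0.80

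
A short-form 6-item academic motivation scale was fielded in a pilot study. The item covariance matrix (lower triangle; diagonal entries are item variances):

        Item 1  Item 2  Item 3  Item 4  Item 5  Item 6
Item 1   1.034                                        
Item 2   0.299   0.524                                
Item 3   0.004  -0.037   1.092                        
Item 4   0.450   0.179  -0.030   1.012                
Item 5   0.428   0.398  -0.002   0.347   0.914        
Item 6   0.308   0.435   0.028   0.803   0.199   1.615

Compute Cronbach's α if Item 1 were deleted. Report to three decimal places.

Remaining items: Item 2, Item 3, Item 4, Item 5, Item 6 (k = 5).
ΣVar(i) = 0.524 + 1.092 + 1.012 + 0.914 + 1.615 = 5.157
σ²_total = 5.157 + 2 × 2.320 = 9.797
α (item deleted) = (5/4)·(1 − 5.157/9.797) = 0.592

α = 0.592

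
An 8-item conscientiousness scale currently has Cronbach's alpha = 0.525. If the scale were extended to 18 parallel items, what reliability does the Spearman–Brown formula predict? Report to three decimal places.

Length factor m = 18/8 = 2.2500
α' = m·α / (1 + (m−1)·α)
   = 18/8 × 0.525 / (1 + (18/8 − 1) × 0.525)
   = 1.1813 / 1.6562 = 0.713

predicted reliability = 0.713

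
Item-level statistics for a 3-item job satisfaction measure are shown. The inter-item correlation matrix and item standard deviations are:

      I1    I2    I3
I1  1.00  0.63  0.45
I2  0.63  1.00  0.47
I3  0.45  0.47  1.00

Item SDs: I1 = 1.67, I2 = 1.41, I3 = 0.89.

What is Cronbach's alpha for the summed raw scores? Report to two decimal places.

Σσ²ᵢ = 1.67² + 1.41² + 0.89² = 5.5691
Covariances σ_ij = r_ij · s_i · s_j:
  σ(I1,I2) = 0.63 × 1.67 × 1.41 = 1.4835
  σ(I1,I3) = 0.45 × 1.67 × 0.89 = 0.6688
  σ(I2,I3) = 0.47 × 1.41 × 0.89 = 0.5898
σ²_T = Σσ²ᵢ + 2·Σσ_ij = 5.5691 + 2 × 2.7421 = 11.0533
α = (3/2)·(1 − 5.5691/11.0533) = 0.74

Cronbach's alpha = 0.74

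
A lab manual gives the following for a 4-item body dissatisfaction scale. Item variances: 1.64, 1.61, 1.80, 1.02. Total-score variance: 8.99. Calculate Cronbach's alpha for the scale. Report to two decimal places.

α = 0.43

ΣVar(i) = 1.64 + 1.61 + 1.80 + 1.02 = 6.07
α = (k/(k−1))·(1 − ΣVar(i)/σ²_T) = (4/3)·(1 − 6.07/8.99) = 0.43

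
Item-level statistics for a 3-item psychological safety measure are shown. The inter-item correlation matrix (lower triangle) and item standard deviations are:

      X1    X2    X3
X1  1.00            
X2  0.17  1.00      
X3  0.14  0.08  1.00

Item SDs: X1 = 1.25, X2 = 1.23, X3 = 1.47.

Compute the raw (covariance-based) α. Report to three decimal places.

α = 0.303

Σσ²ᵢ = 1.25² + 1.23² + 1.47² = 5.2363
Covariances σ_ij = r_ij · s_i · s_j:
  σ(X1,X2) = 0.17 × 1.25 × 1.23 = 0.2614
  σ(X1,X3) = 0.14 × 1.25 × 1.47 = 0.2573
  σ(X2,X3) = 0.08 × 1.23 × 1.47 = 0.1446
σ²_T = Σσ²ᵢ + 2·Σσ_ij = 5.2363 + 2 × 0.6633 = 6.5629
α = (3/2)·(1 − 5.2363/6.5629) = 0.303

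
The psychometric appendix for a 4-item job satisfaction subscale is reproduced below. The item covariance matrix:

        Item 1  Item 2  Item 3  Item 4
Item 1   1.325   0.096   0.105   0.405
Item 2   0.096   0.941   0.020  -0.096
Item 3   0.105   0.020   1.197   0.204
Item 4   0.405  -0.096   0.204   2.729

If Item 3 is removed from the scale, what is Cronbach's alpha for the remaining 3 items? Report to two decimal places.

Remaining items: Item 1, Item 2, Item 4 (k = 3).
Σσ²ᵢ = 1.325 + 0.941 + 2.729 = 4.995
σ²_total = 4.995 + 2 × 0.405 = 5.805
α (item deleted) = (3/2)·(1 − 4.995/5.805) = 0.21

Cronbach's alpha = 0.21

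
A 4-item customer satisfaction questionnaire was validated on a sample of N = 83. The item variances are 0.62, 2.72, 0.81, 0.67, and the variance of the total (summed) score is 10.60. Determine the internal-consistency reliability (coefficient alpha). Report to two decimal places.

coefficient alpha = 0.73

ΣVar(i) = 0.62 + 2.72 + 0.81 + 0.67 = 4.82
α = (k/(k−1))·(1 − ΣVar(i)/Var(T)) = (4/3)·(1 − 4.82/10.60) = 0.73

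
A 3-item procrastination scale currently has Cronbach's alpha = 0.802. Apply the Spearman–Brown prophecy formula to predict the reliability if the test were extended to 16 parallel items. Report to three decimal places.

predicted reliability = 0.956

Length factor m = 16/3 = 5.3333
α' = m·α / (1 + (m−1)·α)
   = 16/3 × 0.802 / (1 + (16/3 − 1) × 0.802)
   = 4.2773 / 4.4753 = 0.956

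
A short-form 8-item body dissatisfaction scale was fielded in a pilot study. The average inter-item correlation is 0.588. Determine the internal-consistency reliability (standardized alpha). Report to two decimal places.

Standardized α = k·r̄ / (1 + (k−1)·r̄) = 8 × 0.588 / (1 + 7 × 0.588)
  = 4.7040 / 5.1160 = 0.92

α = 0.92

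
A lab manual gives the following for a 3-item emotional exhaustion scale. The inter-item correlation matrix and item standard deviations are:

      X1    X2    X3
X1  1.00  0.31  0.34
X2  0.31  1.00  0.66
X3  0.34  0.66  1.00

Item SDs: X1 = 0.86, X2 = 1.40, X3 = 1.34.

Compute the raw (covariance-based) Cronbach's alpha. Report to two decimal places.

Σσ²ᵢ = 0.86² + 1.40² + 1.34² = 4.4952
Covariances σ_ij = r_ij · s_i · s_j:
  σ(X1,X2) = 0.31 × 0.86 × 1.40 = 0.3732
  σ(X1,X3) = 0.34 × 0.86 × 1.34 = 0.3918
  σ(X2,X3) = 0.66 × 1.40 × 1.34 = 1.2382
σ²_T = Σσ²ᵢ + 2·Σσ_ij = 4.4952 + 2 × 2.0032 = 8.5016
α = (3/2)·(1 − 4.4952/8.5016) = 0.71

Cronbach's alpha = 0.71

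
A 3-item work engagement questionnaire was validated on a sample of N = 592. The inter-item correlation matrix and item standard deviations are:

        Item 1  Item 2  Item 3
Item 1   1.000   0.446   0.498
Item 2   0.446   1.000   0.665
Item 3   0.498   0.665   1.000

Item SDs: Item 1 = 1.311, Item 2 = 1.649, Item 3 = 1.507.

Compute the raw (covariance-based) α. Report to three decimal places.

Σσ²ᵢ = 1.311² + 1.649² + 1.507² = 6.7090
Covariances σ_ij = r_ij · s_i · s_j:
  σ(Item 1,Item 2) = 0.446 × 1.311 × 1.649 = 0.9642
  σ(Item 1,Item 3) = 0.498 × 1.311 × 1.507 = 0.9839
  σ(Item 2,Item 3) = 0.665 × 1.649 × 1.507 = 1.6526
σ²_T = Σσ²ᵢ + 2·Σσ_ij = 6.7090 + 2 × 3.6007 = 13.9104
α = (3/2)·(1 − 6.7090/13.9104) = 0.777

α = 0.777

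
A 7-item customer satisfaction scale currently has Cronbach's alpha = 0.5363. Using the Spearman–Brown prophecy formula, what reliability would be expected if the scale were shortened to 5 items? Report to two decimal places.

Length factor m = 5/7 = 0.7143
α' = m·α / (1 − (1−m)·α)
   = 5/7 × 0.5363 / (1 − (1 − 5/7) × 0.5363)
   = 0.3831 / 0.8468 = 0.45

predicted reliability = 0.45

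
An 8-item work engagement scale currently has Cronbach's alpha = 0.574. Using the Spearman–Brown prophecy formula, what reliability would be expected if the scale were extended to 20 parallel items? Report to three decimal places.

predicted reliability = 0.771

Length factor m = 20/8 = 2.5000
α' = m·α / (1 + (m−1)·α)
   = 20/8 × 0.574 / (1 + (20/8 − 1) × 0.574)
   = 1.4350 / 1.8610 = 0.771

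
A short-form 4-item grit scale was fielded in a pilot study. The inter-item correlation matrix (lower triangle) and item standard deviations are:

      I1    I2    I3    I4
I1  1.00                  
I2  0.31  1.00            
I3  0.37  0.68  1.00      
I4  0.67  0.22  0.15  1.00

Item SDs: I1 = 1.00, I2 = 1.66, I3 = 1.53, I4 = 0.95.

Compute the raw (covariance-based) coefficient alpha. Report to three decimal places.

coefficient alpha = 0.712

Σσ²ᵢ = 1.00² + 1.66² + 1.53² + 0.95² = 6.9990
Covariances σ_ij = r_ij · s_i · s_j:
  σ(I1,I2) = 0.31 × 1.00 × 1.66 = 0.5146
  σ(I1,I3) = 0.37 × 1.00 × 1.53 = 0.5661
  σ(I1,I4) = 0.67 × 1.00 × 0.95 = 0.6365
  σ(I2,I3) = 0.68 × 1.66 × 1.53 = 1.7271
  σ(I2,I4) = 0.22 × 1.66 × 0.95 = 0.3469
  σ(I3,I4) = 0.15 × 1.53 × 0.95 = 0.2180
σ²_T = Σσ²ᵢ + 2·Σσ_ij = 6.9990 + 2 × 4.0092 = 15.0174
α = (4/3)·(1 − 6.9990/15.0174) = 0.712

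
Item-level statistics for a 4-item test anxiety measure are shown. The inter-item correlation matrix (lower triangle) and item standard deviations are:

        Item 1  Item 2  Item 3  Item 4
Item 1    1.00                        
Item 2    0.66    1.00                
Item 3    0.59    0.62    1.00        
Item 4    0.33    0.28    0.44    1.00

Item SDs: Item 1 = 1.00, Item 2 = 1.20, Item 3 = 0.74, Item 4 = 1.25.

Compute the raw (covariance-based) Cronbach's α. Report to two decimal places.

α = 0.76

Σσ²ᵢ = 1.00² + 1.20² + 0.74² + 1.25² = 4.5501
Covariances σ_ij = r_ij · s_i · s_j:
  σ(Item 1,Item 2) = 0.66 × 1.00 × 1.20 = 0.7920
  σ(Item 1,Item 3) = 0.59 × 1.00 × 0.74 = 0.4366
  σ(Item 1,Item 4) = 0.33 × 1.00 × 1.25 = 0.4125
  σ(Item 2,Item 3) = 0.62 × 1.20 × 0.74 = 0.5506
  σ(Item 2,Item 4) = 0.28 × 1.20 × 1.25 = 0.4200
  σ(Item 3,Item 4) = 0.44 × 0.74 × 1.25 = 0.4070
σ²_T = Σσ²ᵢ + 2·Σσ_ij = 4.5501 + 2 × 3.0187 = 10.5875
α = (4/3)·(1 − 4.5501/10.5875) = 0.76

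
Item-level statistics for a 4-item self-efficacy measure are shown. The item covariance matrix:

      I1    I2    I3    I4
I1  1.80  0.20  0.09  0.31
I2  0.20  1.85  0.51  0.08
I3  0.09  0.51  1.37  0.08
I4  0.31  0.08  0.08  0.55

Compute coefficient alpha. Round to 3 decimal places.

ΣVar(i) = 1.80 + 1.85 + 1.37 + 0.55 = 5.57
Sum of the distinct covariances = 1.27
σ²_T = 5.57 + 2 × 1.27 = 8.11
α = (k/(k−1))·(1 − ΣVar(i)/σ²_T) = (4/3)·(1 − 5.57/8.11) = 0.418

coefficient alpha = 0.418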